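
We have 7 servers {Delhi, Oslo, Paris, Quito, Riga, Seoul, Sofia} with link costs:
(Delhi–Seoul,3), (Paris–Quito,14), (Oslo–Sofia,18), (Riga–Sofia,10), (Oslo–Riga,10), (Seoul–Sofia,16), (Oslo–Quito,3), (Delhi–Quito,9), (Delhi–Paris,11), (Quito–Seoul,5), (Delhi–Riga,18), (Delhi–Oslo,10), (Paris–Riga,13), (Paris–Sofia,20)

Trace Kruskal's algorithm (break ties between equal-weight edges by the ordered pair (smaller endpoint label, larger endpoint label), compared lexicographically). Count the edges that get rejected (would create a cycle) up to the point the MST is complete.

2

Kruskal's algorithm — process edges by increasing weight (ties by edge label):
Delhi–Seoul (3): add — endpoints in different components.
Oslo–Quito (3): add — endpoints in different components.
Quito–Seoul (5): add — endpoints in different components.
Delhi–Quito (9): skip — Quito and Delhi already connected.
Delhi–Oslo (10): skip — Oslo and Delhi already connected.
Oslo–Riga (10): add — endpoints in different components.
Riga–Sofia (10): add — endpoints in different components.
Delhi–Paris (11): add — endpoints in different components.
Edges rejected before the tree was complete: 2.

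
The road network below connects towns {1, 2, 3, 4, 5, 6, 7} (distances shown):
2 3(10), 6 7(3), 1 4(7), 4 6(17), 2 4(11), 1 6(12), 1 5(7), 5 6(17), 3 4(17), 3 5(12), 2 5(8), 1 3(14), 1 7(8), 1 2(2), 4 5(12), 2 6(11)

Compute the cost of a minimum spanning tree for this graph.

Prim's algorithm from 4:
Step 1: cheapest edge leaving the tree is 1 4 (7); add 1.
Step 2: cheapest edge leaving the tree is 1 2 (2); add 2.
Step 3: cheapest edge leaving the tree is 1 5 (7); add 5.
Step 4: cheapest edge leaving the tree is 1 7 (8); add 7.
Step 5: cheapest edge leaving the tree is 6 7 (3); add 6.
Step 6: cheapest edge leaving the tree is 2 3 (10); add 3.
MST edges: 1 4, 1 2, 1 5, 1 7, 6 7, 2 3; total weight 7+2+7+8+3+10 = 37.

37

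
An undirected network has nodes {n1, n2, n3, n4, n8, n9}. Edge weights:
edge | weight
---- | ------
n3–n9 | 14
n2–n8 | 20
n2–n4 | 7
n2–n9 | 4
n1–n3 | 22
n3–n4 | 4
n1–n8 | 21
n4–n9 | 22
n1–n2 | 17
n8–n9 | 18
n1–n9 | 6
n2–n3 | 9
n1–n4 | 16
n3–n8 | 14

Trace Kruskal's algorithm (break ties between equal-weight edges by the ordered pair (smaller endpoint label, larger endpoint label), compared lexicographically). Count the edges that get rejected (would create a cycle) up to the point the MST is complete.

1

Kruskal's algorithm — process edges by increasing weight (ties by edge label):
n2–n9 (4): add — endpoints in different components.
n3–n4 (4): add — endpoints in different components.
n1–n9 (6): add — endpoints in different components.
n2–n4 (7): add — endpoints in different components.
n2–n3 (9): skip — n2 and n3 already connected.
n3–n8 (14): add — endpoints in different components.
Edges rejected before the tree was complete: 1.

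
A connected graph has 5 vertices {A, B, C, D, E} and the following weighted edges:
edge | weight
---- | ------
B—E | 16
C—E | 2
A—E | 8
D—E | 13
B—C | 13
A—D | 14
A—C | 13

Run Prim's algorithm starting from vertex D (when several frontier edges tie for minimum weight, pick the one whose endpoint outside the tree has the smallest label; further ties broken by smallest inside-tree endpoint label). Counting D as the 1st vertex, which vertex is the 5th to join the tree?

Grow the tree from D using Prim:
Step 1: cheapest edge leaving the tree is D—E (13); add E.
Step 2: cheapest edge leaving the tree is C—E (2); add C.
Step 3: cheapest edge leaving the tree is A—E (8); add A.
Step 4: cheapest edge leaving the tree is B—C (13); add B.
Vertex order: D, E, C, A, B. The 5th vertex is B.

B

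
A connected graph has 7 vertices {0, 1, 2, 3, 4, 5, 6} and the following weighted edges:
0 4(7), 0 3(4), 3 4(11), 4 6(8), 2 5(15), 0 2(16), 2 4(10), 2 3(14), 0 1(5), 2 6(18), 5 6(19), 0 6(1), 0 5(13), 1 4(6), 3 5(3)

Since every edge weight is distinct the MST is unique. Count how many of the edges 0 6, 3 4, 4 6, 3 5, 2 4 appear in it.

3

Sort edges by weight, then run Kruskal:
0 6 (1): add. Components now {0,6} {1} {2} {3} {4} {5}
3 5 (3): add. Components now {0,6} {1} {2} {3,5} {4}
0 3 (4): add. Components now {0,3,5,6} {1} {2} {4}
0 1 (5): add. Components now {0,1,3,5,6} {2} {4}
1 4 (6): add. Components now {0,1,3,4,5,6} {2}
0 4 (7): skip — 0 and 4 already connected.
4 6 (8): skip — 4 and 6 already connected.
2 4 (10): add. Components now {0,1,2,3,4,5,6}
MST edge set: {0 6, 3 5, 0 3, 0 1, 1 4, 2 4}.
Of the listed edges, {0 6, 3 5, 2 4} are in the MST → 3.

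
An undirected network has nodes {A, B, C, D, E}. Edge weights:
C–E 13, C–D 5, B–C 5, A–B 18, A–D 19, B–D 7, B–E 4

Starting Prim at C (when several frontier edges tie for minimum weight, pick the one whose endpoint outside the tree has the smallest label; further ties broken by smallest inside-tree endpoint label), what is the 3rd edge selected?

Prim, starting at C.
Step 1: frontier [B–C 5, C–D 5, C–E 13] → take B–C (5); add B.
Step 2: frontier [B–E 4, B–D 7, A–B 18, C–D 5, C–E 13] → take B–E (4); add E.
Step 3: frontier [B–D 7, A–B 18, C–D 5] → take C–D (5); add D.
Step 4: frontier [A–B 18, A–D 19] → take A–B (18); add A.
The 3rd edge added is C–D.

C-D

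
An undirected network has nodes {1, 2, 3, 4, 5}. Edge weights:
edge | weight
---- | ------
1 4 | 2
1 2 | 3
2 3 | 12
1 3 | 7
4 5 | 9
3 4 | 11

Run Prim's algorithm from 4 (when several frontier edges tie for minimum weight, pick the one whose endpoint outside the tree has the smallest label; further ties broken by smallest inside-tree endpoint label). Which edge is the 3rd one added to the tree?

1-3

Prim, starting at 4.
Step 1: frontier [1 4 2, 4 5 9, 3 4 11] → take 1 4 (2); add 1.
Step 2: frontier [1 2 3, 1 3 7, 4 5 9, 3 4 11] → take 1 2 (3); add 2.
Step 3: frontier [1 3 7, 2 3 12, 4 5 9, 3 4 11] → take 1 3 (7); add 3.
Step 4: frontier [4 5 9] → take 4 5 (9); add 5.
The 3rd edge added is 1 3.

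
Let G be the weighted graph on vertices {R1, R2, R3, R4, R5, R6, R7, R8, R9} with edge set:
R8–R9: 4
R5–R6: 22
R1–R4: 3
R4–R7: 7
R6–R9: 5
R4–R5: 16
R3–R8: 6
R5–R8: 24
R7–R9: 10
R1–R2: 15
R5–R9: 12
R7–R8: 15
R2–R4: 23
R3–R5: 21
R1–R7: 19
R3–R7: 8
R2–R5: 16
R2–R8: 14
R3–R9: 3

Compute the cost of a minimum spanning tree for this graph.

Sort edges by weight, then run Kruskal:
R1–R4 (3): add — endpoints in different components.
R3–R9 (3): add — endpoints in different components.
R8–R9 (4): add — endpoints in different components.
R6–R9 (5): add — endpoints in different components.
R3–R8 (6): skip — R3 and R8 already connected.
R4–R7 (7): add — endpoints in different components.
R3–R7 (8): add — endpoints in different components.
R7–R9 (10): skip — R7 and R9 already connected.
R5–R9 (12): add — endpoints in different components.
R2–R8 (14): add — endpoints in different components.
MST edges: R1–R4, R3–R9, R8–R9, R6–R9, R4–R7, R3–R7, R5–R9, R2–R8; total weight 3+3+4+5+7+8+12+14 = 56.

56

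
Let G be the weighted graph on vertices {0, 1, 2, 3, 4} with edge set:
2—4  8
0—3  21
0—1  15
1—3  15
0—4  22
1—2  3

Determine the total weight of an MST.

Grow the tree from 3 using Prim:
Step 1: cheapest edge leaving the tree is 1—3 (15); add 1.
Step 2: cheapest edge leaving the tree is 1—2 (3); add 2.
Step 3: cheapest edge leaving the tree is 2—4 (8); add 4.
Step 4: cheapest edge leaving the tree is 0—1 (15); add 0.
MST edges: 1—3, 1—2, 2—4, 0—1; total weight 15+3+8+15 = 41.

41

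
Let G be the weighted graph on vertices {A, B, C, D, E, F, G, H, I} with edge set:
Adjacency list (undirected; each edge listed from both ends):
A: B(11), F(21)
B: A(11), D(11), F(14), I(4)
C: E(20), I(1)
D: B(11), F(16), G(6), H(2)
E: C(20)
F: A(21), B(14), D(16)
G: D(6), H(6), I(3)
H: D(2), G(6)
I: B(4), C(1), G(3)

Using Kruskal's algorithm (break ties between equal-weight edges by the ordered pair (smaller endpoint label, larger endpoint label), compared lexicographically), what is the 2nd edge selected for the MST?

Kruskal's algorithm — process edges by increasing weight (ties by edge label):
C I (1): add — endpoints in different components.
D H (2): add — endpoints in different components.
G I (3): add — endpoints in different components.
B I (4): add — endpoints in different components.
D G (6): add — endpoints in different components.
G H (6): skip — G and H already connected.
A B (11): add — endpoints in different components.
B D (11): skip — B and D already connected.
B F (14): add — endpoints in different components.
D F (16): skip — D and F already connected.
C E (20): add — endpoints in different components.
The 2nd edge added is D H.

D-H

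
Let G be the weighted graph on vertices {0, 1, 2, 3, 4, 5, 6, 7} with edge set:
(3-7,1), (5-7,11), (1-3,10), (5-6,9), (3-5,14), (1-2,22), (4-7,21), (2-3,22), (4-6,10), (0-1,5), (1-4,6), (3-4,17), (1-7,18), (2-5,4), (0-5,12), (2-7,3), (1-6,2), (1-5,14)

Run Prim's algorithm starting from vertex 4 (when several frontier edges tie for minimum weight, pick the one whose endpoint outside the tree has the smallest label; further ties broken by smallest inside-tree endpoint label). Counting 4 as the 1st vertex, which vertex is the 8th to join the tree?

Grow the tree from 4 using Prim:
Step 1: cheapest edge leaving the tree is 1-4 (6); add 1.
Step 2: cheapest edge leaving the tree is 1-6 (2); add 6.
Step 3: cheapest edge leaving the tree is 0-1 (5); add 0.
Step 4: cheapest edge leaving the tree is 5-6 (9); add 5.
Step 5: cheapest edge leaving the tree is 2-5 (4); add 2.
Step 6: cheapest edge leaving the tree is 2-7 (3); add 7.
Step 7: cheapest edge leaving the tree is 3-7 (1); add 3.
Vertex order: 4, 1, 6, 0, 5, 2, 7, 3. The 8th vertex is 3.

3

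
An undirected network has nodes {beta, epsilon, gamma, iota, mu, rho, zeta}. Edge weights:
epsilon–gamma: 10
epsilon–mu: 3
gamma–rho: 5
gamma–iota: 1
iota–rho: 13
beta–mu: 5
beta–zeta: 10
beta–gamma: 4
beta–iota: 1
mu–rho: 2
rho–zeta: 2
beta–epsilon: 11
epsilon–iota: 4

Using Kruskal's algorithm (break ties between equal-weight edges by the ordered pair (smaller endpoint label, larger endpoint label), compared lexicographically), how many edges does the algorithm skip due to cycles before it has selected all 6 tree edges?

1

Kruskal's algorithm — process edges by increasing weight (ties by edge label):
beta–iota (1): add — endpoints in different components.
gamma–iota (1): add — endpoints in different components.
mu–rho (2): add — endpoints in different components.
rho–zeta (2): add — endpoints in different components.
epsilon–mu (3): add — endpoints in different components.
beta–gamma (4): skip — beta and gamma already connected.
epsilon–iota (4): add — endpoints in different components.
Edges rejected before the tree was complete: 1.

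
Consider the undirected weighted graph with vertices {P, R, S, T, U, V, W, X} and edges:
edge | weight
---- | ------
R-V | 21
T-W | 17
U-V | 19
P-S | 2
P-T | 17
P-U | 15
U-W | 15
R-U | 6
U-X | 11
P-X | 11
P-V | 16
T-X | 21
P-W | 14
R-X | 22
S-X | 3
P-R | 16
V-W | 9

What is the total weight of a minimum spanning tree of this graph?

Kruskal's algorithm — process edges by increasing weight (ties by edge label):
P-S (2): add — endpoints in different components.
S-X (3): add — endpoints in different components.
R-U (6): add — endpoints in different components.
V-W (9): add — endpoints in different components.
P-X (11): skip — X and P already connected.
U-X (11): add — endpoints in different components.
P-W (14): add — endpoints in different components.
P-U (15): skip — P and U already connected.
U-W (15): skip — W and U already connected.
P-R (16): skip — R and P already connected.
P-V (16): skip — V and P already connected.
P-T (17): add — endpoints in different components.
MST edges: P-S, S-X, R-U, V-W, U-X, P-W, P-T; total weight 2+3+6+9+11+14+17 = 62.

62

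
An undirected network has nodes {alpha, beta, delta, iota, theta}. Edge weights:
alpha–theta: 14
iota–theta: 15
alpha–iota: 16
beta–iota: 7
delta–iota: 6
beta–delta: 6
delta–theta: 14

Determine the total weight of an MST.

40

Kruskal's algorithm — process edges by increasing weight (ties by edge label):
beta–delta (6): add — endpoints in different components.
delta–iota (6): add — endpoints in different components.
beta–iota (7): skip — iota and beta already connected.
alpha–theta (14): add — endpoints in different components.
delta–theta (14): add — endpoints in different components.
MST edges: beta–delta, delta–iota, alpha–theta, delta–theta; total weight 6+6+14+14 = 40.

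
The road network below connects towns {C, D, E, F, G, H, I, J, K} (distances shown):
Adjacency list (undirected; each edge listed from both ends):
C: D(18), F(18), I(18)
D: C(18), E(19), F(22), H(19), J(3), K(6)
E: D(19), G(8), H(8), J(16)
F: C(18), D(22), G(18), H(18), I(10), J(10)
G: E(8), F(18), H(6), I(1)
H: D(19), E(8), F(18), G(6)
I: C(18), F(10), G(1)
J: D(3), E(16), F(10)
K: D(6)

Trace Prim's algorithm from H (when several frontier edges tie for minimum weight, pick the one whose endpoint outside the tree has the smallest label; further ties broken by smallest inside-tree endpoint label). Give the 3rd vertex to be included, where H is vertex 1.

Prim's algorithm from H:
Step 1: cheapest edge leaving the tree is G—H (6); add G.
Step 2: cheapest edge leaving the tree is G—I (1); add I.
Step 3: cheapest edge leaving the tree is E—G (8); add E.
Step 4: cheapest edge leaving the tree is F—I (10); add F.
Step 5: cheapest edge leaving the tree is F—J (10); add J.
Step 6: cheapest edge leaving the tree is D—J (3); add D.
Step 7: cheapest edge leaving the tree is D—K (6); add K.
Step 8: cheapest edge leaving the tree is C—D (18); add C.
Vertex order: H, G, I, E, F, J, D, K, C. The 3rd vertex is I.

I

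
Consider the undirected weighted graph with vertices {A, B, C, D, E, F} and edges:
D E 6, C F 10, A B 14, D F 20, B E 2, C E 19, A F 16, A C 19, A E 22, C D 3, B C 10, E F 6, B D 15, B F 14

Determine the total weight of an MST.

Sort edges by weight, then run Kruskal:
B E (2): add — endpoints in different components.
C D (3): add — endpoints in different components.
D E (6): add — endpoints in different components.
E F (6): add — endpoints in different components.
B C (10): skip — B and C already connected.
C F (10): skip — C and F already connected.
A B (14): add — endpoints in different components.
MST edges: B E, C D, D E, E F, A B; total weight 2+3+6+6+14 = 31.

31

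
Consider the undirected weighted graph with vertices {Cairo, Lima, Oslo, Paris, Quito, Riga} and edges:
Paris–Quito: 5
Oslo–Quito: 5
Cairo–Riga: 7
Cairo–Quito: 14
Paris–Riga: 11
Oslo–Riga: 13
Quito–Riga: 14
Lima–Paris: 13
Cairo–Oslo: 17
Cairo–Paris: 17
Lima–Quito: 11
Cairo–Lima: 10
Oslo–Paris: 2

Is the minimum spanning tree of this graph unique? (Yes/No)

No

Kruskal: consider edges lightest-first.
Oslo–Paris (2): add — endpoints in different components.
Oslo–Quito (5): add — endpoints in different components.
Paris–Quito (5): skip — Paris and Quito already connected.
Cairo–Riga (7): add — endpoints in different components.
Cairo–Lima (10): add — endpoints in different components.
Lima–Quito (11): add — endpoints in different components.
Non-tree edge Paris–Riga has weight 11, equal to the heaviest edge on its tree cycle — swapping gives another MST of the same weight. Not unique.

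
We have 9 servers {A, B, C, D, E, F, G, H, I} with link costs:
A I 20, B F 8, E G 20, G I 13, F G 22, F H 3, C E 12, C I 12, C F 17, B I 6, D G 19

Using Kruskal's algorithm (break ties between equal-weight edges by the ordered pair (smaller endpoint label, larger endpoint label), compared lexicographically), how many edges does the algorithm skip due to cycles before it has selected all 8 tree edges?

Sort edges by weight, then run Kruskal:
F H (3): add — endpoints in different components.
B I (6): add — endpoints in different components.
B F (8): add — endpoints in different components.
C E (12): add — endpoints in different components.
C I (12): add — endpoints in different components.
G I (13): add — endpoints in different components.
C F (17): skip — C and F already connected.
D G (19): add — endpoints in different components.
A I (20): add — endpoints in different components.
Edges rejected before the tree was complete: 1.

1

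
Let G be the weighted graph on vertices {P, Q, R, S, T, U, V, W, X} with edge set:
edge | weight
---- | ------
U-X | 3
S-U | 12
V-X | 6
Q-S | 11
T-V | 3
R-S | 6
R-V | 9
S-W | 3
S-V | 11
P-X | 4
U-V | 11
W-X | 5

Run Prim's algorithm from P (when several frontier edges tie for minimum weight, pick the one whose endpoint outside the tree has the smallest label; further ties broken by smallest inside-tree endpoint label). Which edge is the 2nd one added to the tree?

Grow the tree from P using Prim:
Step 1: frontier [P-X 4] → take P-X (4); add X.
Step 2: frontier [U-X 3, W-X 5, V-X 6] → take U-X (3); add U.
Step 3: frontier [U-V 11, S-U 12, W-X 5, V-X 6] → take W-X (5); add W.
Step 4: frontier [U-V 11, S-U 12, S-W 3, V-X 6] → take S-W (3); add S.
Step 5: frontier [R-S 6, Q-S 11, S-V 11, U-V 11, V-X 6] → take R-S (6); add R.
Step 6: frontier [R-V 9, Q-S 11, S-V 11, U-V 11, V-X 6] → take V-X (6); add V.
Step 7: frontier [Q-S 11, T-V 3] → take T-V (3); add T.
Step 8: frontier [Q-S 11] → take Q-S (11); add Q.
The 2nd edge added is U-X.

U-X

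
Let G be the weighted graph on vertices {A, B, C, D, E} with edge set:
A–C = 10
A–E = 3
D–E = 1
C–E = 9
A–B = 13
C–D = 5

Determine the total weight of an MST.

Prim, starting at B.
Step 1: frontier [A–B 13] → take A–B (13); add A.
Step 2: frontier [A–E 3, A–C 10] → take A–E (3); add E.
Step 3: frontier [A–C 10, D–E 1, C–E 9] → take D–E (1); add D.
Step 4: frontier [A–C 10, C–D 5, C–E 9] → take C–D (5); add C.
MST edges: A–B, A–E, D–E, C–D; total weight 13+3+1+5 = 22.

22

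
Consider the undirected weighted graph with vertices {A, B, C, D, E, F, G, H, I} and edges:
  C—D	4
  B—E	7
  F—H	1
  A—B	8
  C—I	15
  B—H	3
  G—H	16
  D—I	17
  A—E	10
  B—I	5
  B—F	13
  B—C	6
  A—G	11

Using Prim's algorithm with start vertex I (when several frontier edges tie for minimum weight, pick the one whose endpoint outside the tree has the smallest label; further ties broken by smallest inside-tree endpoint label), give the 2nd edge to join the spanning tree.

Grow the tree from I using Prim:
Step 1: frontier [B—I 5, C—I 15, D—I 17] → take B—I (5); add B.
Step 2: frontier [B—H 3, B—C 6, B—E 7, A—B 8, B—F 13, C—I 15, D—I 17] → take B—H (3); add H.
Step 3: frontier [B—C 6, B—E 7, A—B 8, B—F 13, F—H 1, G—H 16, C—I 15, D—I 17] → take F—H (1); add F.
Step 4: frontier [B—C 6, B—E 7, A—B 8, G—H 16, C—I 15, D—I 17] → take B—C (6); add C.
Step 5: frontier [B—E 7, A—B 8, C—D 4, G—H 16, D—I 17] → take C—D (4); add D.
Step 6: frontier [B—E 7, A—B 8, G—H 16] → take B—E (7); add E.
Step 7: frontier [A—B 8, A—E 10, G—H 16] → take A—B (8); add A.
Step 8: frontier [A—G 11, G—H 16] → take A—G (11); add G.
The 2nd edge added is B—H.

B-H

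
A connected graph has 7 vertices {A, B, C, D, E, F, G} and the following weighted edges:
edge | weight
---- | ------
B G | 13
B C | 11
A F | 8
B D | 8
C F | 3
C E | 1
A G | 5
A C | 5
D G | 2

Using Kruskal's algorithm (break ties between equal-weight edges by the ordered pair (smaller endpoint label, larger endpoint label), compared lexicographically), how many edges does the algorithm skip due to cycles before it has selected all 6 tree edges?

Kruskal: consider edges lightest-first.
C E (1): add. Components now {A} {B} {C,E} {D} {F} {G}
D G (2): add. Components now {A} {B} {C,E} {D,G} {F}
C F (3): add. Components now {A} {B} {C,E,F} {D,G}
A C (5): add. Components now {A,C,E,F} {B} {D,G}
A G (5): add. Components now {A,C,D,E,F,G} {B}
A F (8): skip — A and F already connected.
B D (8): add. Components now {A,B,C,D,E,F,G}
Edges rejected before the tree was complete: 1.

1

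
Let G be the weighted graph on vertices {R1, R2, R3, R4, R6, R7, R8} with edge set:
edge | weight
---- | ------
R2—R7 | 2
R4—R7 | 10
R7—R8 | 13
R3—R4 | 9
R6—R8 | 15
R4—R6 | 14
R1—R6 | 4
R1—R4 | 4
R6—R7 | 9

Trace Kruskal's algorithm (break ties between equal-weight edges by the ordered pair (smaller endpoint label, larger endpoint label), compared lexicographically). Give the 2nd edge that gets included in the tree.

Kruskal's algorithm — process edges by increasing weight (ties by edge label):
R2—R7 (2): add. Components now {R1} {R2,R7} {R3} {R6} {R4} {R8}
R1—R4 (4): add. Components now {R1,R4} {R2,R7} {R3} {R6} {R8}
R1—R6 (4): add. Components now {R1,R4,R6} {R2,R7} {R3} {R8}
R3—R4 (9): add. Components now {R1,R3,R4,R6} {R2,R7} {R8}
R6—R7 (9): add. Components now {R1,R2,R3,R4,R6,R7} {R8}
R4—R7 (10): skip — R7 and R4 already connected.
R7—R8 (13): add. Components now {R1,R2,R3,R4,R6,R7,R8}
The 2nd edge added is R1—R4.

R1-R4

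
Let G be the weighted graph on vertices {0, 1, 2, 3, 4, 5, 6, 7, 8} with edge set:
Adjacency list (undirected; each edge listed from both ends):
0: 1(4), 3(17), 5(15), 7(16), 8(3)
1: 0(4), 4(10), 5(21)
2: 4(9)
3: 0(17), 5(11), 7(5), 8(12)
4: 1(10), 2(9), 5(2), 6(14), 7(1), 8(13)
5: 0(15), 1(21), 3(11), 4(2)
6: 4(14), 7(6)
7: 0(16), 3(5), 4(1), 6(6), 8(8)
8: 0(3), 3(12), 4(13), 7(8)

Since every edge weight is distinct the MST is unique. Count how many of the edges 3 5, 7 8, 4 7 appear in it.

Kruskal's algorithm — process edges by increasing weight (ties by edge label):
4 7 (1): add — endpoints in different components.
4 5 (2): add — endpoints in different components.
0 8 (3): add — endpoints in different components.
0 1 (4): add — endpoints in different components.
3 7 (5): add — endpoints in different components.
6 7 (6): add — endpoints in different components.
7 8 (8): add — endpoints in different components.
2 4 (9): add — endpoints in different components.
MST edge set: {4 7, 4 5, 0 8, 0 1, 3 7, 6 7, 7 8, 2 4}.
Of the listed edges, {7 8, 4 7} are in the MST → 2.

2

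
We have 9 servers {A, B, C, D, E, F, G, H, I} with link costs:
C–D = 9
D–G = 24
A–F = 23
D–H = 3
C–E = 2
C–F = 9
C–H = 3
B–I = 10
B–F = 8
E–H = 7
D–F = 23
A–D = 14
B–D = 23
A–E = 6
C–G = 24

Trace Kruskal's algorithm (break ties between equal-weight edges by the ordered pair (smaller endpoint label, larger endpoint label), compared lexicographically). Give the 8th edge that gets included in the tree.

Kruskal: consider edges lightest-first.
C–E (2): add — endpoints in different components.
C–H (3): add — endpoints in different components.
D–H (3): add — endpoints in different components.
A–E (6): add — endpoints in different components.
E–H (7): skip — E and H already connected.
B–F (8): add — endpoints in different components.
C–D (9): skip — C and D already connected.
C–F (9): add — endpoints in different components.
B–I (10): add — endpoints in different components.
A–D (14): skip — A and D already connected.
A–F (23): skip — A and F already connected.
B–D (23): skip — B and D already connected.
D–F (23): skip — D and F already connected.
C–G (24): add — endpoints in different components.
The 8th edge added is C–G.

C-G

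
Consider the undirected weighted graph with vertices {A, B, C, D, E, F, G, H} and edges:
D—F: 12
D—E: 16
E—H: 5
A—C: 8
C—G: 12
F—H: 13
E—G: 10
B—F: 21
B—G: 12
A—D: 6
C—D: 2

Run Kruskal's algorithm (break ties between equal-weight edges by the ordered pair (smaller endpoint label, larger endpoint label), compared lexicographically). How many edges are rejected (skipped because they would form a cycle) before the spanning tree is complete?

1

Sort edges by weight, then run Kruskal:
C—D (2): add — endpoints in different components.
E—H (5): add — endpoints in different components.
A—D (6): add — endpoints in different components.
A—C (8): skip — A and C already connected.
E—G (10): add — endpoints in different components.
B—G (12): add — endpoints in different components.
C—G (12): add — endpoints in different components.
D—F (12): add — endpoints in different components.
Edges rejected before the tree was complete: 1.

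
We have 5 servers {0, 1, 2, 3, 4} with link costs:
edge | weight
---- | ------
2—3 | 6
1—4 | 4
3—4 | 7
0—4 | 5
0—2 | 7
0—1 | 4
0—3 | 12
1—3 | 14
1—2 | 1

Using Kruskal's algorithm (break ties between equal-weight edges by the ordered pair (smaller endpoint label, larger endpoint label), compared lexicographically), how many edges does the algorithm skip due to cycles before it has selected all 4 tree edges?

Kruskal's algorithm — process edges by increasing weight (ties by edge label):
1—2 (1): add — endpoints in different components.
0—1 (4): add — endpoints in different components.
1—4 (4): add — endpoints in different components.
0—4 (5): skip — 0 and 4 already connected.
2—3 (6): add — endpoints in different components.
Edges rejected before the tree was complete: 1.

1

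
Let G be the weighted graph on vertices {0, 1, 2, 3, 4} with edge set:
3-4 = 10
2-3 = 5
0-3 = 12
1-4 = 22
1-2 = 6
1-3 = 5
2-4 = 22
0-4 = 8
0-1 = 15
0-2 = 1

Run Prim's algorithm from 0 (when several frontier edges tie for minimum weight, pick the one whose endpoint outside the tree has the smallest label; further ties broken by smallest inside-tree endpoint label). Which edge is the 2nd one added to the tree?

2-3

Prim's algorithm from 0:
Step 1: frontier [0-2 1, 0-4 8, 0-3 12, 0-1 15] → take 0-2 (1); add 2.
Step 2: frontier [0-4 8, 0-3 12, 0-1 15, 2-3 5, 1-2 6, 2-4 22] → take 2-3 (5); add 3.
Step 3: frontier [0-4 8, 0-1 15, 1-2 6, 2-4 22, 1-3 5, 3-4 10] → take 1-3 (5); add 1.
Step 4: frontier [0-4 8, 1-4 22, 2-4 22, 3-4 10] → take 0-4 (8); add 4.
The 2nd edge added is 2-3.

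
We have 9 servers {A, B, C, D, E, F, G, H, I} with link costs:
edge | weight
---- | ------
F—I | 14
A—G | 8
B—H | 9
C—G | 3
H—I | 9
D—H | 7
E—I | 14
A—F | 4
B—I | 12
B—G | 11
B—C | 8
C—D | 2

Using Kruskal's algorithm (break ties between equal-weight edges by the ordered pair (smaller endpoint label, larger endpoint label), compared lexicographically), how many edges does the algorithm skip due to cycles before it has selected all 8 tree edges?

Kruskal: consider edges lightest-first.
C—D (2): add — endpoints in different components.
C—G (3): add — endpoints in different components.
A—F (4): add — endpoints in different components.
D—H (7): add — endpoints in different components.
A—G (8): add — endpoints in different components.
B—C (8): add — endpoints in different components.
B—H (9): skip — B and H already connected.
H—I (9): add — endpoints in different components.
B—G (11): skip — B and G already connected.
B—I (12): skip — B and I already connected.
E—I (14): add — endpoints in different components.
Edges rejected before the tree was complete: 3.

3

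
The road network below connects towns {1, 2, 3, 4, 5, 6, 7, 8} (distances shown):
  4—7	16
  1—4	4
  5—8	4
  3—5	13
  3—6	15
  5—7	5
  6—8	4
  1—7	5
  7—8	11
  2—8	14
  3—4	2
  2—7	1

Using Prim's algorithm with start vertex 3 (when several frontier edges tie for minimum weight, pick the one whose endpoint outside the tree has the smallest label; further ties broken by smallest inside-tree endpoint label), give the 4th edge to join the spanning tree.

2-7

Grow the tree from 3 using Prim:
Step 1: cheapest edge leaving the tree is 3—4 (2); add 4.
Step 2: cheapest edge leaving the tree is 1—4 (4); add 1.
Step 3: cheapest edge leaving the tree is 1—7 (5); add 7.
Step 4: cheapest edge leaving the tree is 2—7 (1); add 2.
Step 5: cheapest edge leaving the tree is 5—7 (5); add 5.
Step 6: cheapest edge leaving the tree is 5—8 (4); add 8.
Step 7: cheapest edge leaving the tree is 6—8 (4); add 6.
The 4th edge added is 2—7.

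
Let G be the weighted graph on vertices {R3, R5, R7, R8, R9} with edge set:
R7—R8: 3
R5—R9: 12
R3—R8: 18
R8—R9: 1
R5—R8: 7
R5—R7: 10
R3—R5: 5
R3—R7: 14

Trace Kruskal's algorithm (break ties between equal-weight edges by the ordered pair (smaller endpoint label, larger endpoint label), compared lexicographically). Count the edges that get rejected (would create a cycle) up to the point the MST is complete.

0

Kruskal's algorithm — process edges by increasing weight (ties by edge label):
R8—R9 (1): add. Components now {R7} {R5} {R3} {R8,R9}
R7—R8 (3): add. Components now {R7,R8,R9} {R5} {R3}
R3—R5 (5): add. Components now {R7,R8,R9} {R3,R5}
R5—R8 (7): add. Components now {R3,R5,R7,R8,R9}
Edges rejected before the tree was complete: 0.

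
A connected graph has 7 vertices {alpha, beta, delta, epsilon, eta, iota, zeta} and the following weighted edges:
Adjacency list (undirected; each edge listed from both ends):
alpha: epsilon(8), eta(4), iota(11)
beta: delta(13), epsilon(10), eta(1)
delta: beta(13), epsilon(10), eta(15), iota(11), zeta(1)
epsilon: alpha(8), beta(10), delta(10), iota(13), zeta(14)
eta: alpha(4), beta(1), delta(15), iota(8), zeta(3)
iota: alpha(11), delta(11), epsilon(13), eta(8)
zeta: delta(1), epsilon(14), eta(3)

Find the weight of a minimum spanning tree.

Sort edges by weight, then run Kruskal:
beta-eta (1): add — endpoints in different components.
delta-zeta (1): add — endpoints in different components.
eta-zeta (3): add — endpoints in different components.
alpha-eta (4): add — endpoints in different components.
alpha-epsilon (8): add — endpoints in different components.
eta-iota (8): add — endpoints in different components.
MST edges: beta-eta, delta-zeta, eta-zeta, alpha-eta, alpha-epsilon, eta-iota; total weight 1+1+3+4+8+8 = 25.

25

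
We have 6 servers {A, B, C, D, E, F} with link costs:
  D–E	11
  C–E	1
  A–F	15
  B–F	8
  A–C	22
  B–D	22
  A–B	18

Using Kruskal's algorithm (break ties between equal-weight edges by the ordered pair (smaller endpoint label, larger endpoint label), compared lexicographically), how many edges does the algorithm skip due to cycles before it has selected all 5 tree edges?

1

Kruskal: consider edges lightest-first.
C–E (1): add — endpoints in different components.
B–F (8): add — endpoints in different components.
D–E (11): add — endpoints in different components.
A–F (15): add — endpoints in different components.
A–B (18): skip — A and B already connected.
A–C (22): add — endpoints in different components.
Edges rejected before the tree was complete: 1.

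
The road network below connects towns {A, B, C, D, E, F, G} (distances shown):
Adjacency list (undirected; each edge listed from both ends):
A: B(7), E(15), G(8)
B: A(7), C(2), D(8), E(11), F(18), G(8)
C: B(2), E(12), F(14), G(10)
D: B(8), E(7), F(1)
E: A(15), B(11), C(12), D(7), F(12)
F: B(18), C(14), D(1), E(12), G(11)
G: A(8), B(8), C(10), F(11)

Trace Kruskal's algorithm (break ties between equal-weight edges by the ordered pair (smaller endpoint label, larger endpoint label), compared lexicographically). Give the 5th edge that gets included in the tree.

A-G

Kruskal's algorithm — process edges by increasing weight (ties by edge label):
D—F (1): add — endpoints in different components.
B—C (2): add — endpoints in different components.
A—B (7): add — endpoints in different components.
D—E (7): add — endpoints in different components.
A—G (8): add — endpoints in different components.
B—D (8): add — endpoints in different components.
The 5th edge added is A—G.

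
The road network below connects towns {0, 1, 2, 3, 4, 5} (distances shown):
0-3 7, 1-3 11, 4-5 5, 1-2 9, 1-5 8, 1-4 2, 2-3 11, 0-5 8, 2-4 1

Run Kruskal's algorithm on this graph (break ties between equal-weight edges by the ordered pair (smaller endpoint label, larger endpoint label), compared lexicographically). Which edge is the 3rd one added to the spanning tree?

4-5

Kruskal's algorithm — process edges by increasing weight (ties by edge label):
2-4 (1): add. Components now {0} {1} {2,4} {3} {5}
1-4 (2): add. Components now {0} {1,2,4} {3} {5}
4-5 (5): add. Components now {0} {1,2,4,5} {3}
0-3 (7): add. Components now {0,3} {1,2,4,5}
0-5 (8): add. Components now {0,1,2,3,4,5}
The 3rd edge added is 4-5.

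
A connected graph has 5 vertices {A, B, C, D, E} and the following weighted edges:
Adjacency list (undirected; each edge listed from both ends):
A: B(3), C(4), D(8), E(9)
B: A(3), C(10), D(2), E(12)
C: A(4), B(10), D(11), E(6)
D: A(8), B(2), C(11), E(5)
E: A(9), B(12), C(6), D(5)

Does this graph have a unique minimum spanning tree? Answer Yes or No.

Sort edges by weight, then run Kruskal:
B D (2): add. Components now {A} {B,D} {C} {E}
A B (3): add. Components now {A,B,D} {C} {E}
A C (4): add. Components now {A,B,C,D} {E}
D E (5): add. Components now {A,B,C,D,E}
Every non-tree edge has weight strictly greater than the heaviest edge on the tree path between its endpoints, so the MST is unique.

Yes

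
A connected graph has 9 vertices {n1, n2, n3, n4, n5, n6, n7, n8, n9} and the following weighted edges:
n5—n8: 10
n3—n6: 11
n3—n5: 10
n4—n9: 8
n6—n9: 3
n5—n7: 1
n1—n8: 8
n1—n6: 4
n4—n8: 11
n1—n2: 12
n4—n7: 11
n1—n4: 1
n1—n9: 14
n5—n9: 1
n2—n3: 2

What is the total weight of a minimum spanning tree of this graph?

30

Kruskal: consider edges lightest-first.
n1—n4 (1): add — endpoints in different components.
n5—n7 (1): add — endpoints in different components.
n5—n9 (1): add — endpoints in different components.
n2—n3 (2): add — endpoints in different components.
n6—n9 (3): add — endpoints in different components.
n1—n6 (4): add — endpoints in different components.
n1—n8 (8): add — endpoints in different components.
n4—n9 (8): skip — n4 and n9 already connected.
n3—n5 (10): add — endpoints in different components.
MST edges: n1—n4, n5—n7, n5—n9, n2—n3, n6—n9, n1—n6, n1—n8, n3—n5; total weight 1+1+1+2+3+4+8+10 = 30.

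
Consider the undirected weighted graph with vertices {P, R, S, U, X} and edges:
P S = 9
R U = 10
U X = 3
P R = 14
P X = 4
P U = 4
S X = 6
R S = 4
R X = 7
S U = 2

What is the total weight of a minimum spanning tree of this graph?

Grow the tree from S using Prim:
Step 1: frontier [S U 2, R S 4, S X 6, P S 9] → take S U (2); add U.
Step 2: frontier [R S 4, S X 6, P S 9, U X 3, P U 4, R U 10] → take U X (3); add X.
Step 3: frontier [R S 4, P S 9, P U 4, R U 10, P X 4, R X 7] → take P U (4); add P.
Step 4: frontier [P R 14, R S 4, R U 10, R X 7] → take R S (4); add R.
MST edges: S U, U X, P U, R S; total weight 2+3+4+4 = 13.

13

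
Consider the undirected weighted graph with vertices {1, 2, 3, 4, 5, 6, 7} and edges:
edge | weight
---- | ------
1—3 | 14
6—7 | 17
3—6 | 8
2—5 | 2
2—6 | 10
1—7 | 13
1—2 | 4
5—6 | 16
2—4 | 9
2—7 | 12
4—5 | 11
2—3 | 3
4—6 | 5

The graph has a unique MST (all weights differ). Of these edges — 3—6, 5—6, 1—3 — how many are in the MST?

Kruskal's algorithm — process edges by increasing weight (ties by edge label):
2—5 (2): add. Components now {1} {2,5} {3} {4} {6} {7}
2—3 (3): add. Components now {1} {2,3,5} {4} {6} {7}
1—2 (4): add. Components now {1,2,3,5} {4} {6} {7}
4—6 (5): add. Components now {1,2,3,5} {4,6} {7}
3—6 (8): add. Components now {1,2,3,4,5,6} {7}
2—4 (9): skip — 2 and 4 already connected.
2—6 (10): skip — 2 and 6 already connected.
4—5 (11): skip — 4 and 5 already connected.
2—7 (12): add. Components now {1,2,3,4,5,6,7}
MST edge set: {2—5, 2—3, 1—2, 4—6, 3—6, 2—7}.
Of the listed edges, {3—6} are in the MST → 1.

1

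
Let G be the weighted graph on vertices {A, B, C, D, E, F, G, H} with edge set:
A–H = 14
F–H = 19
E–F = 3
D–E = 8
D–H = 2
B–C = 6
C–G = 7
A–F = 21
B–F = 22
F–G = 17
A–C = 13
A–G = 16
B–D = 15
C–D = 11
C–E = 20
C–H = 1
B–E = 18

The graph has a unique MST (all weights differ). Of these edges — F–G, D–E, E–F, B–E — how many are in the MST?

2

Kruskal's algorithm — process edges by increasing weight (ties by edge label):
C–H (1): add — endpoints in different components.
D–H (2): add — endpoints in different components.
E–F (3): add — endpoints in different components.
B–C (6): add — endpoints in different components.
C–G (7): add — endpoints in different components.
D–E (8): add — endpoints in different components.
C–D (11): skip — C and D already connected.
A–C (13): add — endpoints in different components.
MST edge set: {C–H, D–H, E–F, B–C, C–G, D–E, A–C}.
Of the listed edges, {D–E, E–F} are in the MST → 2.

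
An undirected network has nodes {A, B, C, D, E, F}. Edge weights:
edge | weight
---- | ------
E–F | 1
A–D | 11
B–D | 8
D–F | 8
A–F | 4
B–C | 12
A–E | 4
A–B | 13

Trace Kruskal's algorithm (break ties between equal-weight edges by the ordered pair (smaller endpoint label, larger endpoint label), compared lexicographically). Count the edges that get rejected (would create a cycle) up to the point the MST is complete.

Kruskal's algorithm — process edges by increasing weight (ties by edge label):
E–F (1): add. Components now {A} {B} {C} {D} {E,F}
A–E (4): add. Components now {A,E,F} {B} {C} {D}
A–F (4): skip — A and F already connected.
B–D (8): add. Components now {A,E,F} {B,D} {C}
D–F (8): add. Components now {A,B,D,E,F} {C}
A–D (11): skip — A and D already connected.
B–C (12): add. Components now {A,B,C,D,E,F}
Edges rejected before the tree was complete: 2.

2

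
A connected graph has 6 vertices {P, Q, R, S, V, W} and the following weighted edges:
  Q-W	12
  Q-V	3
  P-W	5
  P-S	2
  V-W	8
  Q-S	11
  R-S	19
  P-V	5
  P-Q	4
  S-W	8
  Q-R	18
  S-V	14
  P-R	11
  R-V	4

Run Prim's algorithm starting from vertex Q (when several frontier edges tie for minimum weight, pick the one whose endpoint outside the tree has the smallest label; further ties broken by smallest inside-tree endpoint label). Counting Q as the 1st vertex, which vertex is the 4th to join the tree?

Prim's algorithm from Q:
Step 1: frontier [Q-V 3, P-Q 4, Q-S 11, Q-W 12, Q-R 18] → take Q-V (3); add V.
Step 2: frontier [P-Q 4, Q-S 11, Q-W 12, Q-R 18, R-V 4, P-V 5, V-W 8, S-V 14] → take P-Q (4); add P.
Step 3: frontier [P-S 2, P-W 5, P-R 11, Q-S 11, Q-W 12, Q-R 18, R-V 4, V-W 8, S-V 14] → take P-S (2); add S.
Step 4: frontier [P-W 5, P-R 11, Q-W 12, Q-R 18, S-W 8, R-S 19, R-V 4, V-W 8] → take R-V (4); add R.
Step 5: frontier [P-W 5, Q-W 12, S-W 8, V-W 8] → take P-W (5); add W.
Vertex order: Q, V, P, S, R, W. The 4th vertex is S.

S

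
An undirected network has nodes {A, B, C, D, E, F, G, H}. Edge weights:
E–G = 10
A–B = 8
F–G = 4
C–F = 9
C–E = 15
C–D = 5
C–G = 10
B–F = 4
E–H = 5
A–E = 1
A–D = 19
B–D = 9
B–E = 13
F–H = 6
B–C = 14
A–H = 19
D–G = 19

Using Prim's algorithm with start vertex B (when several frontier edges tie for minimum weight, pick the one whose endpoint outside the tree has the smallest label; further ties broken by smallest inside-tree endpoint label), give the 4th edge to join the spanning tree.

E-H

Prim, starting at B.
Step 1: cheapest edge leaving the tree is B–F (4); add F.
Step 2: cheapest edge leaving the tree is F–G (4); add G.
Step 3: cheapest edge leaving the tree is F–H (6); add H.
Step 4: cheapest edge leaving the tree is E–H (5); add E.
Step 5: cheapest edge leaving the tree is A–E (1); add A.
Step 6: cheapest edge leaving the tree is C–F (9); add C.
Step 7: cheapest edge leaving the tree is C–D (5); add D.
The 4th edge added is E–H.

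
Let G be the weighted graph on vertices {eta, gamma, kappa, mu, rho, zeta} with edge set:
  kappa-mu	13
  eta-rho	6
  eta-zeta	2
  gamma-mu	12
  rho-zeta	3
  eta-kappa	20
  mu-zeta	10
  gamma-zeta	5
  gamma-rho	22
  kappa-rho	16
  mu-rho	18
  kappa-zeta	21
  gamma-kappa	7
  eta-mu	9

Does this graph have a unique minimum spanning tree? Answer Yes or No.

Yes

Kruskal's algorithm — process edges by increasing weight (ties by edge label):
eta-zeta (2): add. Components now {eta,zeta} {kappa} {rho} {gamma} {mu}
rho-zeta (3): add. Components now {eta,rho,zeta} {kappa} {gamma} {mu}
gamma-zeta (5): add. Components now {eta,gamma,rho,zeta} {kappa} {mu}
eta-rho (6): skip — rho and eta already connected.
gamma-kappa (7): add. Components now {eta,gamma,kappa,rho,zeta} {mu}
eta-mu (9): add. Components now {eta,gamma,kappa,mu,rho,zeta}
Every non-tree edge has weight strictly greater than the heaviest edge on the tree path between its endpoints, so the MST is unique.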